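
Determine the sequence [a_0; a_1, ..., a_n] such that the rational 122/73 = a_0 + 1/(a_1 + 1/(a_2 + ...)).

Run the Euclidean algorithm on 122 and 73; the successive quotients are the partial quotients a_0, a_1, ... (each step inverts the fractional part left over by the previous one):
  122 = 1*73 + 49, so a_0 = 1.
  73 = 1*49 + 24, so a_1 = 1.
  49 = 2*24 + 1, so a_2 = 2.
  24 = 24*1 + 0, so a_3 = 24.
The remainder reaches 0 after 4 divisions, so the expansion has 4 partial quotients, read off in order.

[1; 1, 2, 24]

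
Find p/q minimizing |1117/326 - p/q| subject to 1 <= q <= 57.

185/54

Expand x = 1117/326 as a continued fraction with the Euclidean algorithm:
  1117 = 3*326 + 139, so a_0 = 3.
  326 = 2*139 + 48, so a_1 = 2.
  139 = 2*48 + 43, so a_2 = 2.
  48 = 1*43 + 5, so a_3 = 1.
  43 = 8*5 + 3, so a_4 = 8.
  5 = 1*3 + 2, so a_5 = 1.
  3 = 1*2 + 1, so a_6 = 1.
  2 = 2*1 + 0, so a_7 = 2.
so x = [3; 2, 2, 1, 8, 1, 1, 2].
Convergents (p_i = a_i*p_{i-1} + p_{i-2}, q_i = a_i*q_{i-1} + q_{i-2} with p_{-2}=0, p_{-1}=1, q_{-2}=1, q_{-1}=0), until the denominator exceeds 57:
  i=0: a_0=3, p_0 = 3*1 + 0 = 3, q_0 = 3*0 + 1 = 1.
  i=1: a_1=2, p_1 = 2*3 + 1 = 7, q_1 = 2*1 + 0 = 2.
  i=2: a_2=2, p_2 = 2*7 + 3 = 17, q_2 = 2*2 + 1 = 5.
  i=3: a_3=1, p_3 = 1*17 + 7 = 24, q_3 = 1*5 + 2 = 7.
  i=4: a_4=8, p_4 = 8*24 + 17 = 209, q_4 = 8*7 + 5 = 61.
q_4 = 61 > 57, so the last convergent with denominator <= 57 is p_3/q_3 = 24/7.
The closest fraction with denominator <= 57 is either p_3/q_3 or the intermediate fraction (k*p_3 + p_2)/(k*q_3 + q_2) with the largest k >= 1 whose denominator stays <= 57; these approach x as k grows, and every other convergent or intermediate fraction in range is farther away.
Largest k: floor((57 - q_2)/q_3) = floor((57 - 5)/7) = 7.
That gives (7*24 + 17)/(7*7 + 5) = 185/54.
Compare the errors: |x - 24/7| = |1117*7 - 24*326|/(326*7) = 5/2282, and |x - 185/54| = |1117*54 - 185*326|/(326*54) = 8/17604.
Cross-multiplying, 8*2282 = 18256 < 88020 = 5*17604, so 8/17604 is smaller: the intermediate fraction 185/54 is closer to x than 24/7.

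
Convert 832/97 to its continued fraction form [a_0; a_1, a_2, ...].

Run the Euclidean algorithm on 832 and 97; the successive quotients are the partial quotients a_0, a_1, ... (each step inverts the fractional part left over by the previous one):
  832 = 8*97 + 56, so a_0 = 8.
  97 = 1*56 + 41, so a_1 = 1.
  56 = 1*41 + 15, so a_2 = 1.
  41 = 2*15 + 11, so a_3 = 2.
  15 = 1*11 + 4, so a_4 = 1.
  11 = 2*4 + 3, so a_5 = 2.
  4 = 1*3 + 1, so a_6 = 1.
  3 = 3*1 + 0, so a_7 = 3.
The remainder reaches 0 after 8 divisions, so the expansion has 8 partial quotients, read off in order.

[8; 1, 1, 2, 1, 2, 1, 3]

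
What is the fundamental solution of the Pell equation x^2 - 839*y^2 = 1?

(x, y) = (840, 29)

First expand sqrt(839) as a continued fraction. With x_i = (sqrt(839) + m_i)/d_i and (m_0, d_0) = (0, 1): a_0 = floor(sqrt(839)) = 28, since 28^2 = 784 <= 839 < 841 = 29^2.
Iterate m_{i+1} = d_i*a_i - m_i, d_{i+1} = (839 - m_{i+1}^2)/d_i, a_{i+1} = floor((a_0 + m_{i+1})/d_{i+1}):
  m_1 = 1*28 - 0 = 28, d_1 = (839 - 28^2)/1 = 55/1 = 55, a_1 = floor((28 + 28)/55) = 1.
  m_2 = 55*1 - 28 = 27, d_2 = (839 - 27^2)/55 = 110/55 = 2, a_2 = floor((28 + 27)/2) = 27.
  m_3 = 2*27 - 27 = 27, d_3 = (839 - 27^2)/2 = 110/2 = 55, a_3 = floor((28 + 27)/55) = 1.
  m_4 = 55*1 - 27 = 28, d_4 = (839 - 28^2)/55 = 55/55 = 1, a_4 = floor((28 + 28)/1) = 56.
  m_5 = 1*56 - 28 = 28, d_5 = (839 - 28^2)/1 = 55/1 = 55: (m_5, d_5) = (m_1, d_1) = (28, 55), so from here the quotients repeat a_1, ..., a_4; the period length is 4.
So sqrt(839) = [28; (1, 27, 1, 56)] with period length k = 4.
k is even, so the fundamental solution of x^2 - 839y^2 = 1 is (p_{k-1}, q_{k-1}) = (p_3, q_3); compute convergents through index 3.
Convergents (p_i = a_i*p_{i-1} + p_{i-2}, q_i = a_i*q_{i-1} + q_{i-2} with p_{-2}=0, p_{-1}=1, q_{-2}=1, q_{-1}=0):
  i=0: a_0=28, p_0 = 28*1 + 0 = 28, q_0 = 28*0 + 1 = 1.
  i=1: a_1=1, p_1 = 1*28 + 1 = 29, q_1 = 1*1 + 0 = 1.
  i=2: a_2=27, p_2 = 27*29 + 28 = 811, q_2 = 27*1 + 1 = 28.
  i=3: a_3=1, p_3 = 1*811 + 29 = 840, q_3 = 1*28 + 1 = 29.
Check: 840^2 - 839*29^2 = 705600 - 705599 = 1, so (x, y) = (840, 29) solves the equation, and by the theorem it is the least positive solution.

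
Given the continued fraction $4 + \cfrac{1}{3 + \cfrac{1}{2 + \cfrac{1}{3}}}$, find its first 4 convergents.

4/1, 13/3, 30/7, 103/24

Using the convergent recurrence p_i = a_i*p_{i-1} + p_{i-2}, q_i = a_i*q_{i-1} + q_{i-2} with p_{-2}=0, p_{-1}=1, q_{-2}=1, q_{-1}=0:
  i=0: a_0=4, p_0 = 4*1 + 0 = 4, q_0 = 4*0 + 1 = 1.
  i=1: a_1=3, p_1 = 3*4 + 1 = 13, q_1 = 3*1 + 0 = 3.
  i=2: a_2=2, p_2 = 2*13 + 4 = 30, q_2 = 2*3 + 1 = 7.
  i=3: a_3=3, p_3 = 3*30 + 13 = 103, q_3 = 3*7 + 3 = 24.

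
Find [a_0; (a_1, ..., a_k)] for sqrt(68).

[8; (4, 16)]

Write x_i = (sqrt(68) + m_i)/d_i with (m_0, d_0) = (0, 1). a_0 = floor(sqrt(68)) = 8, since 8^2 = 64 <= 68 < 81 = 9^2.
Iterate m_{i+1} = d_i*a_i - m_i, d_{i+1} = (68 - m_{i+1}^2)/d_i, a_{i+1} = floor((a_0 + m_{i+1})/d_{i+1}):
  m_1 = 1*8 - 0 = 8, d_1 = (68 - 8^2)/1 = 4/1 = 4, a_1 = floor((8 + 8)/4) = 4.
  m_2 = 4*4 - 8 = 8, d_2 = (68 - 8^2)/4 = 4/4 = 1, a_2 = floor((8 + 8)/1) = 16.
  m_3 = 1*16 - 8 = 8, d_3 = (68 - 8^2)/1 = 4/1 = 4: (m_3, d_3) = (m_1, d_1) = (8, 4), so from here the quotients repeat a_1, a_2; the period length is 2.
Hence the expansion of sqrt(68) is a_0 = 8 followed by the repeating block 4, 16 (period 2).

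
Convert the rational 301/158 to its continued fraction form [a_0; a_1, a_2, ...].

[1; 1, 9, 1, 1, 7]

Run the Euclidean algorithm on 301 and 158; the successive quotients are the partial quotients a_0, a_1, ... (each step inverts the fractional part left over by the previous one):
  301 = 1*158 + 143, so a_0 = 1.
  158 = 1*143 + 15, so a_1 = 1.
  143 = 9*15 + 8, so a_2 = 9.
  15 = 1*8 + 7, so a_3 = 1.
  8 = 1*7 + 1, so a_4 = 1.
  7 = 7*1 + 0, so a_5 = 7.
The remainder reaches 0 after 6 divisions, so the expansion has 6 partial quotients, read off in order.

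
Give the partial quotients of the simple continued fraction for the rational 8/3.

[2; 1, 2]

Run the Euclidean algorithm on 8 and 3; the successive quotients are the partial quotients a_0, a_1, ... (each step inverts the fractional part left over by the previous one):
  8 = 2*3 + 2, so a_0 = 2.
  3 = 1*2 + 1, so a_1 = 1.
  2 = 2*1 + 0, so a_2 = 2.
The remainder reaches 0 after 3 divisions, so the expansion has 3 partial quotients, read off in order.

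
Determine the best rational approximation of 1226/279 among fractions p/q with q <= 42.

Expand x = 1226/279 as a continued fraction with the Euclidean algorithm:
  1226 = 4*279 + 110, so a_0 = 4.
  279 = 2*110 + 59, so a_1 = 2.
  110 = 1*59 + 51, so a_2 = 1.
  59 = 1*51 + 8, so a_3 = 1.
  51 = 6*8 + 3, so a_4 = 6.
  8 = 2*3 + 2, so a_5 = 2.
  3 = 1*2 + 1, so a_6 = 1.
  2 = 2*1 + 0, so a_7 = 2.
so x = [4; 2, 1, 1, 6, 2, 1, 2].
Convergents (p_i = a_i*p_{i-1} + p_{i-2}, q_i = a_i*q_{i-1} + q_{i-2} with p_{-2}=0, p_{-1}=1, q_{-2}=1, q_{-1}=0), until the denominator exceeds 42:
  i=0: a_0=4, p_0 = 4*1 + 0 = 4, q_0 = 4*0 + 1 = 1.
  i=1: a_1=2, p_1 = 2*4 + 1 = 9, q_1 = 2*1 + 0 = 2.
  i=2: a_2=1, p_2 = 1*9 + 4 = 13, q_2 = 1*2 + 1 = 3.
  i=3: a_3=1, p_3 = 1*13 + 9 = 22, q_3 = 1*3 + 2 = 5.
  i=4: a_4=6, p_4 = 6*22 + 13 = 145, q_4 = 6*5 + 3 = 33.
  i=5: a_5=2, p_5 = 2*145 + 22 = 312, q_5 = 2*33 + 5 = 71.
q_5 = 71 > 42, so the last convergent with denominator <= 42 is p_4/q_4 = 145/33.
The closest fraction with denominator <= 42 is either p_4/q_4 or the intermediate fraction (k*p_4 + p_3)/(k*q_4 + q_3) with the largest k >= 1 whose denominator stays <= 42; these approach x as k grows, and every other convergent or intermediate fraction in range is farther away.
Largest k: floor((42 - q_3)/q_4) = floor((42 - 5)/33) = 1.
That gives (1*145 + 22)/(1*33 + 5) = 167/38.
Compare the errors: |x - 145/33| = |1226*33 - 145*279|/(279*33) = 3/9207, and |x - 167/38| = |1226*38 - 167*279|/(279*38) = 5/10602.
Cross-multiplying, 3*10602 = 31806 < 46035 = 5*9207, so 3/9207 is smaller: the convergent 145/33 is closer to x than 167/38.

145/33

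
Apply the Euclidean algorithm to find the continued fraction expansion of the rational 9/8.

Run the Euclidean algorithm on 9 and 8; the successive quotients are the partial quotients a_0, a_1, ... (each step inverts the fractional part left over by the previous one):
  9 = 1*8 + 1, so a_0 = 1.
  8 = 8*1 + 0, so a_1 = 8.
The remainder reaches 0 after 2 divisions, so the expansion has 2 partial quotients, read off in order.

[1; 8]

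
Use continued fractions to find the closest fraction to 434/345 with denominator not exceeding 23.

Expand x = 434/345 as a continued fraction with the Euclidean algorithm:
  434 = 1*345 + 89, so a_0 = 1.
  345 = 3*89 + 78, so a_1 = 3.
  89 = 1*78 + 11, so a_2 = 1.
  78 = 7*11 + 1, so a_3 = 7.
  11 = 11*1 + 0, so a_4 = 11.
so x = [1; 3, 1, 7, 11].
Convergents (p_i = a_i*p_{i-1} + p_{i-2}, q_i = a_i*q_{i-1} + q_{i-2} with p_{-2}=0, p_{-1}=1, q_{-2}=1, q_{-1}=0), until the denominator exceeds 23:
  i=0: a_0=1, p_0 = 1*1 + 0 = 1, q_0 = 1*0 + 1 = 1.
  i=1: a_1=3, p_1 = 3*1 + 1 = 4, q_1 = 3*1 + 0 = 3.
  i=2: a_2=1, p_2 = 1*4 + 1 = 5, q_2 = 1*3 + 1 = 4.
  i=3: a_3=7, p_3 = 7*5 + 4 = 39, q_3 = 7*4 + 3 = 31.
q_3 = 31 > 23, so the last convergent with denominator <= 23 is p_2/q_2 = 5/4.
The closest fraction with denominator <= 23 is either p_2/q_2 or the intermediate fraction (k*p_2 + p_1)/(k*q_2 + q_1) with the largest k >= 1 whose denominator stays <= 23; these approach x as k grows, and every other convergent or intermediate fraction in range is farther away.
Largest k: floor((23 - q_1)/q_2) = floor((23 - 3)/4) = 5.
That gives (5*5 + 4)/(5*4 + 3) = 29/23.
Compare the errors: |x - 5/4| = |434*4 - 5*345|/(345*4) = 11/1380, and |x - 29/23| = |434*23 - 29*345|/(345*23) = 23/7935.
Cross-multiplying, 23*1380 = 31740 < 87285 = 11*7935, so 23/7935 is smaller: the intermediate fraction 29/23 is closer to x than 5/4.

29/23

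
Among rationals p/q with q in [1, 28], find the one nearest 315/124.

61/24

Expand x = 315/124 as a continued fraction with the Euclidean algorithm:
  315 = 2*124 + 67, so a_0 = 2.
  124 = 1*67 + 57, so a_1 = 1.
  67 = 1*57 + 10, so a_2 = 1.
  57 = 5*10 + 7, so a_3 = 5.
  10 = 1*7 + 3, so a_4 = 1.
  7 = 2*3 + 1, so a_5 = 2.
  3 = 3*1 + 0, so a_6 = 3.
so x = [2; 1, 1, 5, 1, 2, 3].
Convergents (p_i = a_i*p_{i-1} + p_{i-2}, q_i = a_i*q_{i-1} + q_{i-2} with p_{-2}=0, p_{-1}=1, q_{-2}=1, q_{-1}=0), until the denominator exceeds 28:
  i=0: a_0=2, p_0 = 2*1 + 0 = 2, q_0 = 2*0 + 1 = 1.
  i=1: a_1=1, p_1 = 1*2 + 1 = 3, q_1 = 1*1 + 0 = 1.
  i=2: a_2=1, p_2 = 1*3 + 2 = 5, q_2 = 1*1 + 1 = 2.
  i=3: a_3=5, p_3 = 5*5 + 3 = 28, q_3 = 5*2 + 1 = 11.
  i=4: a_4=1, p_4 = 1*28 + 5 = 33, q_4 = 1*11 + 2 = 13.
  i=5: a_5=2, p_5 = 2*33 + 28 = 94, q_5 = 2*13 + 11 = 37.
q_5 = 37 > 28, so the last convergent with denominator <= 28 is p_4/q_4 = 33/13.
The closest fraction with denominator <= 28 is either p_4/q_4 or the intermediate fraction (k*p_4 + p_3)/(k*q_4 + q_3) with the largest k >= 1 whose denominator stays <= 28; these approach x as k grows, and every other convergent or intermediate fraction in range is farther away.
Largest k: floor((28 - q_3)/q_4) = floor((28 - 11)/13) = 1.
That gives (1*33 + 28)/(1*13 + 11) = 61/24.
Compare the errors: |x - 33/13| = |315*13 - 33*124|/(124*13) = 3/1612, and |x - 61/24| = |315*24 - 61*124|/(124*24) = 4/2976.
Cross-multiplying, 4*1612 = 6448 < 8928 = 3*2976, so 4/2976 is smaller: the intermediate fraction 61/24 is closer to x than 33/13.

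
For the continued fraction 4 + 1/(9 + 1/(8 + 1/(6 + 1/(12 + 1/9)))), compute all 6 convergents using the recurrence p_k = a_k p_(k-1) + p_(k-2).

4/1, 37/9, 300/73, 1837/447, 22344/5437, 202933/49380

Using the convergent recurrence p_i = a_i*p_{i-1} + p_{i-2}, q_i = a_i*q_{i-1} + q_{i-2} with p_{-2}=0, p_{-1}=1, q_{-2}=1, q_{-1}=0:
  i=0: a_0=4, p_0 = 4*1 + 0 = 4, q_0 = 4*0 + 1 = 1.
  i=1: a_1=9, p_1 = 9*4 + 1 = 37, q_1 = 9*1 + 0 = 9.
  i=2: a_2=8, p_2 = 8*37 + 4 = 300, q_2 = 8*9 + 1 = 73.
  i=3: a_3=6, p_3 = 6*300 + 37 = 1837, q_3 = 6*73 + 9 = 447.
  i=4: a_4=12, p_4 = 12*1837 + 300 = 22344, q_4 = 12*447 + 73 = 5437.
  i=5: a_5=9, p_5 = 9*22344 + 1837 = 202933, q_5 = 9*5437 + 447 = 49380.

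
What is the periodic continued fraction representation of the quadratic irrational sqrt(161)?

Write x_i = (sqrt(161) + m_i)/d_i with (m_0, d_0) = (0, 1). a_0 = floor(sqrt(161)) = 12, since 12^2 = 144 <= 161 < 169 = 13^2.
Iterate m_{i+1} = d_i*a_i - m_i, d_{i+1} = (161 - m_{i+1}^2)/d_i, a_{i+1} = floor((a_0 + m_{i+1})/d_{i+1}):
  m_1 = 1*12 - 0 = 12, d_1 = (161 - 12^2)/1 = 17/1 = 17, a_1 = floor((12 + 12)/17) = 1.
  m_2 = 17*1 - 12 = 5, d_2 = (161 - 5^2)/17 = 136/17 = 8, a_2 = floor((12 + 5)/8) = 2.
  m_3 = 8*2 - 5 = 11, d_3 = (161 - 11^2)/8 = 40/8 = 5, a_3 = floor((12 + 11)/5) = 4.
  m_4 = 5*4 - 11 = 9, d_4 = (161 - 9^2)/5 = 80/5 = 16, a_4 = floor((12 + 9)/16) = 1.
  m_5 = 16*1 - 9 = 7, d_5 = (161 - 7^2)/16 = 112/16 = 7, a_5 = floor((12 + 7)/7) = 2.
  m_6 = 7*2 - 7 = 7, d_6 = (161 - 7^2)/7 = 112/7 = 16, a_6 = floor((12 + 7)/16) = 1.
  m_7 = 16*1 - 7 = 9, d_7 = (161 - 9^2)/16 = 80/16 = 5, a_7 = floor((12 + 9)/5) = 4.
  m_8 = 5*4 - 9 = 11, d_8 = (161 - 11^2)/5 = 40/5 = 8, a_8 = floor((12 + 11)/8) = 2.
  m_9 = 8*2 - 11 = 5, d_9 = (161 - 5^2)/8 = 136/8 = 17, a_9 = floor((12 + 5)/17) = 1.
  m_10 = 17*1 - 5 = 12, d_10 = (161 - 12^2)/17 = 17/17 = 1, a_10 = floor((12 + 12)/1) = 24.
  m_11 = 1*24 - 12 = 12, d_11 = (161 - 12^2)/1 = 17/1 = 17: (m_11, d_11) = (m_1, d_1) = (12, 17), so from here the quotients repeat a_1, ..., a_10; the period length is 10.
Hence the expansion of sqrt(161) is a_0 = 12 followed by the repeating block 1, 2, 4, 1, 2, 1, 4, 2, 1, 24 (period 10).

[12; (1, 2, 4, 1, 2, 1, 4, 2, 1, 24)]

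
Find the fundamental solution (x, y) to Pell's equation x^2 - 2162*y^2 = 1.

(x, y) = (93, 2)

First expand sqrt(2162) as a continued fraction. With x_i = (sqrt(2162) + m_i)/d_i and (m_0, d_0) = (0, 1): a_0 = floor(sqrt(2162)) = 46, since 46^2 = 2116 <= 2162 < 2209 = 47^2.
Iterate m_{i+1} = d_i*a_i - m_i, d_{i+1} = (2162 - m_{i+1}^2)/d_i, a_{i+1} = floor((a_0 + m_{i+1})/d_{i+1}):
  m_1 = 1*46 - 0 = 46, d_1 = (2162 - 46^2)/1 = 46/1 = 46, a_1 = floor((46 + 46)/46) = 2.
  m_2 = 46*2 - 46 = 46, d_2 = (2162 - 46^2)/46 = 46/46 = 1, a_2 = floor((46 + 46)/1) = 92.
  m_3 = 1*92 - 46 = 46, d_3 = (2162 - 46^2)/1 = 46/1 = 46: (m_3, d_3) = (m_1, d_1) = (46, 46), so from here the quotients repeat a_1, a_2; the period length is 2.
So sqrt(2162) = [46; (2, 92)] with period length k = 2.
k is even, so the fundamental solution of x^2 - 2162y^2 = 1 is (p_{k-1}, q_{k-1}) = (p_1, q_1); compute convergents through index 1.
Convergents (p_i = a_i*p_{i-1} + p_{i-2}, q_i = a_i*q_{i-1} + q_{i-2} with p_{-2}=0, p_{-1}=1, q_{-2}=1, q_{-1}=0):
  i=0: a_0=46, p_0 = 46*1 + 0 = 46, q_0 = 46*0 + 1 = 1.
  i=1: a_1=2, p_1 = 2*46 + 1 = 93, q_1 = 2*1 + 0 = 2.
Check: 93^2 - 2162*2^2 = 8649 - 8648 = 1, so (x, y) = (93, 2) solves the equation, and by the theorem it is the least positive solution.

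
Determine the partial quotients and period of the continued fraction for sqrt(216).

[14; (1, 2, 3, 2, 1, 28)]

Write x_i = (sqrt(216) + m_i)/d_i with (m_0, d_0) = (0, 1). a_0 = floor(sqrt(216)) = 14, since 14^2 = 196 <= 216 < 225 = 15^2.
Iterate m_{i+1} = d_i*a_i - m_i, d_{i+1} = (216 - m_{i+1}^2)/d_i, a_{i+1} = floor((a_0 + m_{i+1})/d_{i+1}):
  m_1 = 1*14 - 0 = 14, d_1 = (216 - 14^2)/1 = 20/1 = 20, a_1 = floor((14 + 14)/20) = 1.
  m_2 = 20*1 - 14 = 6, d_2 = (216 - 6^2)/20 = 180/20 = 9, a_2 = floor((14 + 6)/9) = 2.
  m_3 = 9*2 - 6 = 12, d_3 = (216 - 12^2)/9 = 72/9 = 8, a_3 = floor((14 + 12)/8) = 3.
  m_4 = 8*3 - 12 = 12, d_4 = (216 - 12^2)/8 = 72/8 = 9, a_4 = floor((14 + 12)/9) = 2.
  m_5 = 9*2 - 12 = 6, d_5 = (216 - 6^2)/9 = 180/9 = 20, a_5 = floor((14 + 6)/20) = 1.
  m_6 = 20*1 - 6 = 14, d_6 = (216 - 14^2)/20 = 20/20 = 1, a_6 = floor((14 + 14)/1) = 28.
  m_7 = 1*28 - 14 = 14, d_7 = (216 - 14^2)/1 = 20/1 = 20: (m_7, d_7) = (m_1, d_1) = (14, 20), so from here the quotients repeat a_1, ..., a_6; the period length is 6.
Hence the expansion of sqrt(216) is a_0 = 14 followed by the repeating block 1, 2, 3, 2, 1, 28 (period 6).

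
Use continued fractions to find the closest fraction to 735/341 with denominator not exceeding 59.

97/45

Expand x = 735/341 as a continued fraction with the Euclidean algorithm:
  735 = 2*341 + 53, so a_0 = 2.
  341 = 6*53 + 23, so a_1 = 6.
  53 = 2*23 + 7, so a_2 = 2.
  23 = 3*7 + 2, so a_3 = 3.
  7 = 3*2 + 1, so a_4 = 3.
  2 = 2*1 + 0, so a_5 = 2.
so x = [2; 6, 2, 3, 3, 2].
Convergents (p_i = a_i*p_{i-1} + p_{i-2}, q_i = a_i*q_{i-1} + q_{i-2} with p_{-2}=0, p_{-1}=1, q_{-2}=1, q_{-1}=0), until the denominator exceeds 59:
  i=0: a_0=2, p_0 = 2*1 + 0 = 2, q_0 = 2*0 + 1 = 1.
  i=1: a_1=6, p_1 = 6*2 + 1 = 13, q_1 = 6*1 + 0 = 6.
  i=2: a_2=2, p_2 = 2*13 + 2 = 28, q_2 = 2*6 + 1 = 13.
  i=3: a_3=3, p_3 = 3*28 + 13 = 97, q_3 = 3*13 + 6 = 45.
  i=4: a_4=3, p_4 = 3*97 + 28 = 319, q_4 = 3*45 + 13 = 148.
q_4 = 148 > 59, so the last convergent with denominator <= 59 is p_3/q_3 = 97/45.
The closest fraction with denominator <= 59 is either p_3/q_3 or the intermediate fraction (k*p_3 + p_2)/(k*q_3 + q_2) with the largest k >= 1 whose denominator stays <= 59; these approach x as k grows, and every other convergent or intermediate fraction in range is farther away.
Largest k: floor((59 - q_2)/q_3) = floor((59 - 13)/45) = 1.
That gives (1*97 + 28)/(1*45 + 13) = 125/58.
Compare the errors: |x - 97/45| = |735*45 - 97*341|/(341*45) = 2/15345, and |x - 125/58| = |735*58 - 125*341|/(341*58) = 5/19778.
Cross-multiplying, 2*19778 = 39556 < 76725 = 5*15345, so 2/15345 is smaller: the convergent 97/45 is closer to x than 125/58.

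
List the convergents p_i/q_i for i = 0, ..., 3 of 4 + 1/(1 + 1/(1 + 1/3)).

4/1, 5/1, 9/2, 32/7

Using the convergent recurrence p_i = a_i*p_{i-1} + p_{i-2}, q_i = a_i*q_{i-1} + q_{i-2} with p_{-2}=0, p_{-1}=1, q_{-2}=1, q_{-1}=0:
  i=0: a_0=4, p_0 = 4*1 + 0 = 4, q_0 = 4*0 + 1 = 1.
  i=1: a_1=1, p_1 = 1*4 + 1 = 5, q_1 = 1*1 + 0 = 1.
  i=2: a_2=1, p_2 = 1*5 + 4 = 9, q_2 = 1*1 + 1 = 2.
  i=3: a_3=3, p_3 = 3*9 + 5 = 32, q_3 = 3*2 + 1 = 7.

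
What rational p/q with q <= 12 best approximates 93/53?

7/4

Expand x = 93/53 as a continued fraction with the Euclidean algorithm:
  93 = 1*53 + 40, so a_0 = 1.
  53 = 1*40 + 13, so a_1 = 1.
  40 = 3*13 + 1, so a_2 = 3.
  13 = 13*1 + 0, so a_3 = 13.
so x = [1; 1, 3, 13].
Convergents (p_i = a_i*p_{i-1} + p_{i-2}, q_i = a_i*q_{i-1} + q_{i-2} with p_{-2}=0, p_{-1}=1, q_{-2}=1, q_{-1}=0), until the denominator exceeds 12:
  i=0: a_0=1, p_0 = 1*1 + 0 = 1, q_0 = 1*0 + 1 = 1.
  i=1: a_1=1, p_1 = 1*1 + 1 = 2, q_1 = 1*1 + 0 = 1.
  i=2: a_2=3, p_2 = 3*2 + 1 = 7, q_2 = 3*1 + 1 = 4.
  i=3: a_3=13, p_3 = 13*7 + 2 = 93, q_3 = 13*4 + 1 = 53.
q_3 = 53 > 12, so the last convergent with denominator <= 12 is p_2/q_2 = 7/4.
The closest fraction with denominator <= 12 is either p_2/q_2 or the intermediate fraction (k*p_2 + p_1)/(k*q_2 + q_1) with the largest k >= 1 whose denominator stays <= 12; these approach x as k grows, and every other convergent or intermediate fraction in range is farther away.
Largest k: floor((12 - q_1)/q_2) = floor((12 - 1)/4) = 2.
That gives (2*7 + 2)/(2*4 + 1) = 16/9.
Compare the errors: |x - 7/4| = |93*4 - 7*53|/(53*4) = 1/212, and |x - 16/9| = |93*9 - 16*53|/(53*9) = 11/477.
Cross-multiplying, 1*477 = 477 < 2332 = 11*212, so 1/212 is smaller: the convergent 7/4 is closer to x than 16/9.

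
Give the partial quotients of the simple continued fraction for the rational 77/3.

Run the Euclidean algorithm on 77 and 3; the successive quotients are the partial quotients a_0, a_1, ... (each step inverts the fractional part left over by the previous one):
  77 = 25*3 + 2, so a_0 = 25.
  3 = 1*2 + 1, so a_1 = 1.
  2 = 2*1 + 0, so a_2 = 2.
The remainder reaches 0 after 3 divisions, so the expansion has 3 partial quotients, read off in order.

[25; 1, 2]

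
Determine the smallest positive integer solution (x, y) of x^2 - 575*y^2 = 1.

(x, y) = (24, 1)

First expand sqrt(575) as a continued fraction. With x_i = (sqrt(575) + m_i)/d_i and (m_0, d_0) = (0, 1): a_0 = floor(sqrt(575)) = 23, since 23^2 = 529 <= 575 < 576 = 24^2.
Iterate m_{i+1} = d_i*a_i - m_i, d_{i+1} = (575 - m_{i+1}^2)/d_i, a_{i+1} = floor((a_0 + m_{i+1})/d_{i+1}):
  m_1 = 1*23 - 0 = 23, d_1 = (575 - 23^2)/1 = 46/1 = 46, a_1 = floor((23 + 23)/46) = 1.
  m_2 = 46*1 - 23 = 23, d_2 = (575 - 23^2)/46 = 46/46 = 1, a_2 = floor((23 + 23)/1) = 46.
  m_3 = 1*46 - 23 = 23, d_3 = (575 - 23^2)/1 = 46/1 = 46: (m_3, d_3) = (m_1, d_1) = (23, 46), so from here the quotients repeat a_1, a_2; the period length is 2.
So sqrt(575) = [23; (1, 46)] with period length k = 2.
k is even, so the fundamental solution of x^2 - 575y^2 = 1 is (p_{k-1}, q_{k-1}) = (p_1, q_1); compute convergents through index 1.
Convergents (p_i = a_i*p_{i-1} + p_{i-2}, q_i = a_i*q_{i-1} + q_{i-2} with p_{-2}=0, p_{-1}=1, q_{-2}=1, q_{-1}=0):
  i=0: a_0=23, p_0 = 23*1 + 0 = 23, q_0 = 23*0 + 1 = 1.
  i=1: a_1=1, p_1 = 1*23 + 1 = 24, q_1 = 1*1 + 0 = 1.
Check: 24^2 - 575*1^2 = 576 - 575 = 1, so (x, y) = (24, 1) solves the equation, and by the theorem it is the least positive solution.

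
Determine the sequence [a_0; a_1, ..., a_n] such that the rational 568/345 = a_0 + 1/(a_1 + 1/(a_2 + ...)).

Run the Euclidean algorithm on 568 and 345; the successive quotients are the partial quotients a_0, a_1, ... (each step inverts the fractional part left over by the previous one):
  568 = 1*345 + 223, so a_0 = 1.
  345 = 1*223 + 122, so a_1 = 1.
  223 = 1*122 + 101, so a_2 = 1.
  122 = 1*101 + 21, so a_3 = 1.
  101 = 4*21 + 17, so a_4 = 4.
  21 = 1*17 + 4, so a_5 = 1.
  17 = 4*4 + 1, so a_6 = 4.
  4 = 4*1 + 0, so a_7 = 4.
The remainder reaches 0 after 8 divisions, so the expansion has 8 partial quotients, read off in order.

[1; 1, 1, 1, 4, 1, 4, 4]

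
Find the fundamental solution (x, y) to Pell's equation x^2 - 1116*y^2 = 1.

First expand sqrt(1116) as a continued fraction. With x_i = (sqrt(1116) + m_i)/d_i and (m_0, d_0) = (0, 1): a_0 = floor(sqrt(1116)) = 33, since 33^2 = 1089 <= 1116 < 1156 = 34^2.
Iterate m_{i+1} = d_i*a_i - m_i, d_{i+1} = (1116 - m_{i+1}^2)/d_i, a_{i+1} = floor((a_0 + m_{i+1})/d_{i+1}):
  m_1 = 1*33 - 0 = 33, d_1 = (1116 - 33^2)/1 = 27/1 = 27, a_1 = floor((33 + 33)/27) = 2.
  m_2 = 27*2 - 33 = 21, d_2 = (1116 - 21^2)/27 = 675/27 = 25, a_2 = floor((33 + 21)/25) = 2.
  m_3 = 25*2 - 21 = 29, d_3 = (1116 - 29^2)/25 = 275/25 = 11, a_3 = floor((33 + 29)/11) = 5.
  m_4 = 11*5 - 29 = 26, d_4 = (1116 - 26^2)/11 = 440/11 = 40, a_4 = floor((33 + 26)/40) = 1.
  m_5 = 40*1 - 26 = 14, d_5 = (1116 - 14^2)/40 = 920/40 = 23, a_5 = floor((33 + 14)/23) = 2.
  m_6 = 23*2 - 14 = 32, d_6 = (1116 - 32^2)/23 = 92/23 = 4, a_6 = floor((33 + 32)/4) = 16.
  m_7 = 4*16 - 32 = 32, d_7 = (1116 - 32^2)/4 = 92/4 = 23, a_7 = floor((33 + 32)/23) = 2.
  m_8 = 23*2 - 32 = 14, d_8 = (1116 - 14^2)/23 = 920/23 = 40, a_8 = floor((33 + 14)/40) = 1.
  m_9 = 40*1 - 14 = 26, d_9 = (1116 - 26^2)/40 = 440/40 = 11, a_9 = floor((33 + 26)/11) = 5.
  m_10 = 11*5 - 26 = 29, d_10 = (1116 - 29^2)/11 = 275/11 = 25, a_10 = floor((33 + 29)/25) = 2.
  m_11 = 25*2 - 29 = 21, d_11 = (1116 - 21^2)/25 = 675/25 = 27, a_11 = floor((33 + 21)/27) = 2.
  m_12 = 27*2 - 21 = 33, d_12 = (1116 - 33^2)/27 = 27/27 = 1, a_12 = floor((33 + 33)/1) = 66.
  m_13 = 1*66 - 33 = 33, d_13 = (1116 - 33^2)/1 = 27/1 = 27: (m_13, d_13) = (m_1, d_1) = (33, 27), so from here the quotients repeat a_1, ..., a_12; the period length is 12.
So sqrt(1116) = [33; (2, 2, 5, 1, 2, 16, 2, 1, 5, 2, 2, 66)] with period length k = 12.
k is even, so the fundamental solution of x^2 - 1116y^2 = 1 is (p_{k-1}, q_{k-1}) = (p_11, q_11); compute convergents through index 11.
Convergents (p_i = a_i*p_{i-1} + p_{i-2}, q_i = a_i*q_{i-1} + q_{i-2} with p_{-2}=0, p_{-1}=1, q_{-2}=1, q_{-1}=0):
  i=0: a_0=33, p_0 = 33*1 + 0 = 33, q_0 = 33*0 + 1 = 1.
  i=1: a_1=2, p_1 = 2*33 + 1 = 67, q_1 = 2*1 + 0 = 2.
  i=2: a_2=2, p_2 = 2*67 + 33 = 167, q_2 = 2*2 + 1 = 5.
  i=3: a_3=5, p_3 = 5*167 + 67 = 902, q_3 = 5*5 + 2 = 27.
  i=4: a_4=1, p_4 = 1*902 + 167 = 1069, q_4 = 1*27 + 5 = 32.
  i=5: a_5=2, p_5 = 2*1069 + 902 = 3040, q_5 = 2*32 + 27 = 91.
  i=6: a_6=16, p_6 = 16*3040 + 1069 = 49709, q_6 = 16*91 + 32 = 1488.
  i=7: a_7=2, p_7 = 2*49709 + 3040 = 102458, q_7 = 2*1488 + 91 = 3067.
  i=8: a_8=1, p_8 = 1*102458 + 49709 = 152167, q_8 = 1*3067 + 1488 = 4555.
  i=9: a_9=5, p_9 = 5*152167 + 102458 = 863293, q_9 = 5*4555 + 3067 = 25842.
  i=10: a_10=2, p_10 = 2*863293 + 152167 = 1878753, q_10 = 2*25842 + 4555 = 56239.
  i=11: a_11=2, p_11 = 2*1878753 + 863293 = 4620799, q_11 = 2*56239 + 25842 = 138320.
Check: 4620799^2 - 1116*138320^2 = 21351783398401 - 21351783398400 = 1, so (x, y) = (4620799, 138320) solves the equation, and by the theorem it is the least positive solution.

(x, y) = (4620799, 138320)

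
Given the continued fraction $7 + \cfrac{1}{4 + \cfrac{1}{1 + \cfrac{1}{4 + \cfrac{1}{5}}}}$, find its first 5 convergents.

7/1, 29/4, 36/5, 173/24, 901/125

Using the convergent recurrence p_i = a_i*p_{i-1} + p_{i-2}, q_i = a_i*q_{i-1} + q_{i-2} with p_{-2}=0, p_{-1}=1, q_{-2}=1, q_{-1}=0:
  i=0: a_0=7, p_0 = 7*1 + 0 = 7, q_0 = 7*0 + 1 = 1.
  i=1: a_1=4, p_1 = 4*7 + 1 = 29, q_1 = 4*1 + 0 = 4.
  i=2: a_2=1, p_2 = 1*29 + 7 = 36, q_2 = 1*4 + 1 = 5.
  i=3: a_3=4, p_3 = 4*36 + 29 = 173, q_3 = 4*5 + 4 = 24.
  i=4: a_4=5, p_4 = 5*173 + 36 = 901, q_4 = 5*24 + 5 = 125.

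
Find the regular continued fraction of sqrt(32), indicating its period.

Write x_i = (sqrt(32) + m_i)/d_i with (m_0, d_0) = (0, 1). a_0 = floor(sqrt(32)) = 5, since 5^2 = 25 <= 32 < 36 = 6^2.
Iterate m_{i+1} = d_i*a_i - m_i, d_{i+1} = (32 - m_{i+1}^2)/d_i, a_{i+1} = floor((a_0 + m_{i+1})/d_{i+1}):
  m_1 = 1*5 - 0 = 5, d_1 = (32 - 5^2)/1 = 7/1 = 7, a_1 = floor((5 + 5)/7) = 1.
  m_2 = 7*1 - 5 = 2, d_2 = (32 - 2^2)/7 = 28/7 = 4, a_2 = floor((5 + 2)/4) = 1.
  m_3 = 4*1 - 2 = 2, d_3 = (32 - 2^2)/4 = 28/4 = 7, a_3 = floor((5 + 2)/7) = 1.
  m_4 = 7*1 - 2 = 5, d_4 = (32 - 5^2)/7 = 7/7 = 1, a_4 = floor((5 + 5)/1) = 10.
  m_5 = 1*10 - 5 = 5, d_5 = (32 - 5^2)/1 = 7/1 = 7: (m_5, d_5) = (m_1, d_1) = (5, 7), so from here the quotients repeat a_1, ..., a_4; the period length is 4.
Hence the expansion of sqrt(32) is a_0 = 5 followed by the repeating block 1, 1, 1, 10 (period 4).

[5; (1, 1, 1, 10)]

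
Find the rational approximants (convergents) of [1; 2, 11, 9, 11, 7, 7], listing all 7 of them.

1/1, 3/2, 34/23, 309/209, 3433/2322, 24340/16463, 173813/117563

Using the convergent recurrence p_i = a_i*p_{i-1} + p_{i-2}, q_i = a_i*q_{i-1} + q_{i-2} with p_{-2}=0, p_{-1}=1, q_{-2}=1, q_{-1}=0:
  i=0: a_0=1, p_0 = 1*1 + 0 = 1, q_0 = 1*0 + 1 = 1.
  i=1: a_1=2, p_1 = 2*1 + 1 = 3, q_1 = 2*1 + 0 = 2.
  i=2: a_2=11, p_2 = 11*3 + 1 = 34, q_2 = 11*2 + 1 = 23.
  i=3: a_3=9, p_3 = 9*34 + 3 = 309, q_3 = 9*23 + 2 = 209.
  i=4: a_4=11, p_4 = 11*309 + 34 = 3433, q_4 = 11*209 + 23 = 2322.
  i=5: a_5=7, p_5 = 7*3433 + 309 = 24340, q_5 = 7*2322 + 209 = 16463.
  i=6: a_6=7, p_6 = 7*24340 + 3433 = 173813, q_6 = 7*16463 + 2322 = 117563.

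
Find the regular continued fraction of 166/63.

[2; 1, 1, 1, 2, 1, 5]

Run the Euclidean algorithm on 166 and 63; the successive quotients are the partial quotients a_0, a_1, ... (each step inverts the fractional part left over by the previous one):
  166 = 2*63 + 40, so a_0 = 2.
  63 = 1*40 + 23, so a_1 = 1.
  40 = 1*23 + 17, so a_2 = 1.
  23 = 1*17 + 6, so a_3 = 1.
  17 = 2*6 + 5, so a_4 = 2.
  6 = 1*5 + 1, so a_5 = 1.
  5 = 5*1 + 0, so a_6 = 5.
The remainder reaches 0 after 7 divisions, so the expansion has 7 partial quotients, read off in order.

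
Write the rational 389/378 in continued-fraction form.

Run the Euclidean algorithm on 389 and 378; the successive quotients are the partial quotients a_0, a_1, ... (each step inverts the fractional part left over by the previous one):
  389 = 1*378 + 11, so a_0 = 1.
  378 = 34*11 + 4, so a_1 = 34.
  11 = 2*4 + 3, so a_2 = 2.
  4 = 1*3 + 1, so a_3 = 1.
  3 = 3*1 + 0, so a_4 = 3.
The remainder reaches 0 after 5 divisions, so the expansion has 5 partial quotients, read off in order.

[1; 34, 2, 1, 3]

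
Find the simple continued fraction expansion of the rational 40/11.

Run the Euclidean algorithm on 40 and 11; the successive quotients are the partial quotients a_0, a_1, ... (each step inverts the fractional part left over by the previous one):
  40 = 3*11 + 7, so a_0 = 3.
  11 = 1*7 + 4, so a_1 = 1.
  7 = 1*4 + 3, so a_2 = 1.
  4 = 1*3 + 1, so a_3 = 1.
  3 = 3*1 + 0, so a_4 = 3.
The remainder reaches 0 after 5 divisions, so the expansion has 5 partial quotients, read off in order.

[3; 1, 1, 1, 3]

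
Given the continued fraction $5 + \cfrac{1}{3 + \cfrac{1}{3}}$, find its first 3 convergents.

Using the convergent recurrence p_i = a_i*p_{i-1} + p_{i-2}, q_i = a_i*q_{i-1} + q_{i-2} with p_{-2}=0, p_{-1}=1, q_{-2}=1, q_{-1}=0:
  i=0: a_0=5, p_0 = 5*1 + 0 = 5, q_0 = 5*0 + 1 = 1.
  i=1: a_1=3, p_1 = 3*5 + 1 = 16, q_1 = 3*1 + 0 = 3.
  i=2: a_2=3, p_2 = 3*16 + 5 = 53, q_2 = 3*3 + 1 = 10.

5/1, 16/3, 53/10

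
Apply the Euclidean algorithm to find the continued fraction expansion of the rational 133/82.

[1; 1, 1, 1, 1, 1, 4, 2]

Run the Euclidean algorithm on 133 and 82; the successive quotients are the partial quotients a_0, a_1, ... (each step inverts the fractional part left over by the previous one):
  133 = 1*82 + 51, so a_0 = 1.
  82 = 1*51 + 31, so a_1 = 1.
  51 = 1*31 + 20, so a_2 = 1.
  31 = 1*20 + 11, so a_3 = 1.
  20 = 1*11 + 9, so a_4 = 1.
  11 = 1*9 + 2, so a_5 = 1.
  9 = 4*2 + 1, so a_6 = 4.
  2 = 2*1 + 0, so a_7 = 2.
The remainder reaches 0 after 8 divisions, so the expansion has 8 partial quotients, read off in order.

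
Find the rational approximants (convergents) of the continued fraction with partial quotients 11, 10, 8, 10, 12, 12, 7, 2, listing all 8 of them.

11/1, 111/10, 899/81, 9101/820, 110111/9921, 1330433/119872, 9423142/849025, 20176717/1817922

Using the convergent recurrence p_i = a_i*p_{i-1} + p_{i-2}, q_i = a_i*q_{i-1} + q_{i-2} with p_{-2}=0, p_{-1}=1, q_{-2}=1, q_{-1}=0:
  i=0: a_0=11, p_0 = 11*1 + 0 = 11, q_0 = 11*0 + 1 = 1.
  i=1: a_1=10, p_1 = 10*11 + 1 = 111, q_1 = 10*1 + 0 = 10.
  i=2: a_2=8, p_2 = 8*111 + 11 = 899, q_2 = 8*10 + 1 = 81.
  i=3: a_3=10, p_3 = 10*899 + 111 = 9101, q_3 = 10*81 + 10 = 820.
  i=4: a_4=12, p_4 = 12*9101 + 899 = 110111, q_4 = 12*820 + 81 = 9921.
  i=5: a_5=12, p_5 = 12*110111 + 9101 = 1330433, q_5 = 12*9921 + 820 = 119872.
  i=6: a_6=7, p_6 = 7*1330433 + 110111 = 9423142, q_6 = 7*119872 + 9921 = 849025.
  i=7: a_7=2, p_7 = 2*9423142 + 1330433 = 20176717, q_7 = 2*849025 + 119872 = 1817922.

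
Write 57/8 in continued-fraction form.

[7; 8]

Run the Euclidean algorithm on 57 and 8; the successive quotients are the partial quotients a_0, a_1, ... (each step inverts the fractional part left over by the previous one):
  57 = 7*8 + 1, so a_0 = 7.
  8 = 8*1 + 0, so a_1 = 8.
The remainder reaches 0 after 2 divisions, so the expansion has 2 partial quotients, read off in order.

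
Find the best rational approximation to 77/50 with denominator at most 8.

Expand x = 77/50 as a continued fraction with the Euclidean algorithm:
  77 = 1*50 + 27, so a_0 = 1.
  50 = 1*27 + 23, so a_1 = 1.
  27 = 1*23 + 4, so a_2 = 1.
  23 = 5*4 + 3, so a_3 = 5.
  4 = 1*3 + 1, so a_4 = 1.
  3 = 3*1 + 0, so a_5 = 3.
so x = [1; 1, 1, 5, 1, 3].
Convergents (p_i = a_i*p_{i-1} + p_{i-2}, q_i = a_i*q_{i-1} + q_{i-2} with p_{-2}=0, p_{-1}=1, q_{-2}=1, q_{-1}=0), until the denominator exceeds 8:
  i=0: a_0=1, p_0 = 1*1 + 0 = 1, q_0 = 1*0 + 1 = 1.
  i=1: a_1=1, p_1 = 1*1 + 1 = 2, q_1 = 1*1 + 0 = 1.
  i=2: a_2=1, p_2 = 1*2 + 1 = 3, q_2 = 1*1 + 1 = 2.
  i=3: a_3=5, p_3 = 5*3 + 2 = 17, q_3 = 5*2 + 1 = 11.
q_3 = 11 > 8, so the last convergent with denominator <= 8 is p_2/q_2 = 3/2.
The closest fraction with denominator <= 8 is either p_2/q_2 or the intermediate fraction (k*p_2 + p_1)/(k*q_2 + q_1) with the largest k >= 1 whose denominator stays <= 8; these approach x as k grows, and every other convergent or intermediate fraction in range is farther away.
Largest k: floor((8 - q_1)/q_2) = floor((8 - 1)/2) = 3.
That gives (3*3 + 2)/(3*2 + 1) = 11/7.
Compare the errors: |x - 3/2| = |77*2 - 3*50|/(50*2) = 4/100, and |x - 11/7| = |77*7 - 11*50|/(50*7) = 11/350.
Cross-multiplying, 11*100 = 1100 < 1400 = 4*350, so 11/350 is smaller: the intermediate fraction 11/7 is closer to x than 3/2.

11/7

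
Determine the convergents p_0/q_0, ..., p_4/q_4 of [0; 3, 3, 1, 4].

Using the convergent recurrence p_i = a_i*p_{i-1} + p_{i-2}, q_i = a_i*q_{i-1} + q_{i-2} with p_{-2}=0, p_{-1}=1, q_{-2}=1, q_{-1}=0:
  i=0: a_0=0, p_0 = 0*1 + 0 = 0, q_0 = 0*0 + 1 = 1.
  i=1: a_1=3, p_1 = 3*0 + 1 = 1, q_1 = 3*1 + 0 = 3.
  i=2: a_2=3, p_2 = 3*1 + 0 = 3, q_2 = 3*3 + 1 = 10.
  i=3: a_3=1, p_3 = 1*3 + 1 = 4, q_3 = 1*10 + 3 = 13.
  i=4: a_4=4, p_4 = 4*4 + 3 = 19, q_4 = 4*13 + 10 = 62.

0/1, 1/3, 3/10, 4/13, 19/62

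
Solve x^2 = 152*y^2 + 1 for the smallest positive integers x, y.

(x, y) = (37, 3)

First expand sqrt(152) as a continued fraction. With x_i = (sqrt(152) + m_i)/d_i and (m_0, d_0) = (0, 1): a_0 = floor(sqrt(152)) = 12, since 12^2 = 144 <= 152 < 169 = 13^2.
Iterate m_{i+1} = d_i*a_i - m_i, d_{i+1} = (152 - m_{i+1}^2)/d_i, a_{i+1} = floor((a_0 + m_{i+1})/d_{i+1}):
  m_1 = 1*12 - 0 = 12, d_1 = (152 - 12^2)/1 = 8/1 = 8, a_1 = floor((12 + 12)/8) = 3.
  m_2 = 8*3 - 12 = 12, d_2 = (152 - 12^2)/8 = 8/8 = 1, a_2 = floor((12 + 12)/1) = 24.
  m_3 = 1*24 - 12 = 12, d_3 = (152 - 12^2)/1 = 8/1 = 8: (m_3, d_3) = (m_1, d_1) = (12, 8), so from here the quotients repeat a_1, a_2; the period length is 2.
So sqrt(152) = [12; (3, 24)] with period length k = 2.
k is even, so the fundamental solution of x^2 - 152y^2 = 1 is (p_{k-1}, q_{k-1}) = (p_1, q_1); compute convergents through index 1.
Convergents (p_i = a_i*p_{i-1} + p_{i-2}, q_i = a_i*q_{i-1} + q_{i-2} with p_{-2}=0, p_{-1}=1, q_{-2}=1, q_{-1}=0):
  i=0: a_0=12, p_0 = 12*1 + 0 = 12, q_0 = 12*0 + 1 = 1.
  i=1: a_1=3, p_1 = 3*12 + 1 = 37, q_1 = 3*1 + 0 = 3.
Check: 37^2 - 152*3^2 = 1369 - 1368 = 1, so (x, y) = (37, 3) solves the equation, and by the theorem it is the least positive solution.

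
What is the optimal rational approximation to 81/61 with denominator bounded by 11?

4/3

Expand x = 81/61 as a continued fraction with the Euclidean algorithm:
  81 = 1*61 + 20, so a_0 = 1.
  61 = 3*20 + 1, so a_1 = 3.
  20 = 20*1 + 0, so a_2 = 20.
so x = [1; 3, 20].
Convergents (p_i = a_i*p_{i-1} + p_{i-2}, q_i = a_i*q_{i-1} + q_{i-2} with p_{-2}=0, p_{-1}=1, q_{-2}=1, q_{-1}=0), until the denominator exceeds 11:
  i=0: a_0=1, p_0 = 1*1 + 0 = 1, q_0 = 1*0 + 1 = 1.
  i=1: a_1=3, p_1 = 3*1 + 1 = 4, q_1 = 3*1 + 0 = 3.
  i=2: a_2=20, p_2 = 20*4 + 1 = 81, q_2 = 20*3 + 1 = 61.
q_2 = 61 > 11, so the last convergent with denominator <= 11 is p_1/q_1 = 4/3.
The closest fraction with denominator <= 11 is either p_1/q_1 or the intermediate fraction (k*p_1 + p_0)/(k*q_1 + q_0) with the largest k >= 1 whose denominator stays <= 11; these approach x as k grows, and every other convergent or intermediate fraction in range is farther away.
Largest k: floor((11 - q_0)/q_1) = floor((11 - 1)/3) = 3.
That gives (3*4 + 1)/(3*3 + 1) = 13/10.
Compare the errors: |x - 4/3| = |81*3 - 4*61|/(61*3) = 1/183, and |x - 13/10| = |81*10 - 13*61|/(61*10) = 17/610.
Cross-multiplying, 1*610 = 610 < 3111 = 17*183, so 1/183 is smaller: the convergent 4/3 is closer to x than 13/10.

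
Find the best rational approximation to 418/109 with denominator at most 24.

Expand x = 418/109 as a continued fraction with the Euclidean algorithm:
  418 = 3*109 + 91, so a_0 = 3.
  109 = 1*91 + 18, so a_1 = 1.
  91 = 5*18 + 1, so a_2 = 5.
  18 = 18*1 + 0, so a_3 = 18.
so x = [3; 1, 5, 18].
Convergents (p_i = a_i*p_{i-1} + p_{i-2}, q_i = a_i*q_{i-1} + q_{i-2} with p_{-2}=0, p_{-1}=1, q_{-2}=1, q_{-1}=0), until the denominator exceeds 24:
  i=0: a_0=3, p_0 = 3*1 + 0 = 3, q_0 = 3*0 + 1 = 1.
  i=1: a_1=1, p_1 = 1*3 + 1 = 4, q_1 = 1*1 + 0 = 1.
  i=2: a_2=5, p_2 = 5*4 + 3 = 23, q_2 = 5*1 + 1 = 6.
  i=3: a_3=18, p_3 = 18*23 + 4 = 418, q_3 = 18*6 + 1 = 109.
q_3 = 109 > 24, so the last convergent with denominator <= 24 is p_2/q_2 = 23/6.
The closest fraction with denominator <= 24 is either p_2/q_2 or the intermediate fraction (k*p_2 + p_1)/(k*q_2 + q_1) with the largest k >= 1 whose denominator stays <= 24; these approach x as k grows, and every other convergent or intermediate fraction in range is farther away.
Largest k: floor((24 - q_1)/q_2) = floor((24 - 1)/6) = 3.
That gives (3*23 + 4)/(3*6 + 1) = 73/19.
Compare the errors: |x - 23/6| = |418*6 - 23*109|/(109*6) = 1/654, and |x - 73/19| = |418*19 - 73*109|/(109*19) = 15/2071.
Cross-multiplying, 1*2071 = 2071 < 9810 = 15*654, so 1/654 is smaller: the convergent 23/6 is closer to x than 73/19.

23/6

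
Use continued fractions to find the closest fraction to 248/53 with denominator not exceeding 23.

103/22

Expand x = 248/53 as a continued fraction with the Euclidean algorithm:
  248 = 4*53 + 36, so a_0 = 4.
  53 = 1*36 + 17, so a_1 = 1.
  36 = 2*17 + 2, so a_2 = 2.
  17 = 8*2 + 1, so a_3 = 8.
  2 = 2*1 + 0, so a_4 = 2.
so x = [4; 1, 2, 8, 2].
Convergents (p_i = a_i*p_{i-1} + p_{i-2}, q_i = a_i*q_{i-1} + q_{i-2} with p_{-2}=0, p_{-1}=1, q_{-2}=1, q_{-1}=0), until the denominator exceeds 23:
  i=0: a_0=4, p_0 = 4*1 + 0 = 4, q_0 = 4*0 + 1 = 1.
  i=1: a_1=1, p_1 = 1*4 + 1 = 5, q_1 = 1*1 + 0 = 1.
  i=2: a_2=2, p_2 = 2*5 + 4 = 14, q_2 = 2*1 + 1 = 3.
  i=3: a_3=8, p_3 = 8*14 + 5 = 117, q_3 = 8*3 + 1 = 25.
q_3 = 25 > 23, so the last convergent with denominator <= 23 is p_2/q_2 = 14/3.
The closest fraction with denominator <= 23 is either p_2/q_2 or the intermediate fraction (k*p_2 + p_1)/(k*q_2 + q_1) with the largest k >= 1 whose denominator stays <= 23; these approach x as k grows, and every other convergent or intermediate fraction in range is farther away.
Largest k: floor((23 - q_1)/q_2) = floor((23 - 1)/3) = 7.
That gives (7*14 + 5)/(7*3 + 1) = 103/22.
Compare the errors: |x - 14/3| = |248*3 - 14*53|/(53*3) = 2/159, and |x - 103/22| = |248*22 - 103*53|/(53*22) = 3/1166.
Cross-multiplying, 3*159 = 477 < 2332 = 2*1166, so 3/1166 is smaller: the intermediate fraction 103/22 is closer to x than 14/3.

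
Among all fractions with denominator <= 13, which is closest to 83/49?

22/13

Expand x = 83/49 as a continued fraction with the Euclidean algorithm:
  83 = 1*49 + 34, so a_0 = 1.
  49 = 1*34 + 15, so a_1 = 1.
  34 = 2*15 + 4, so a_2 = 2.
  15 = 3*4 + 3, so a_3 = 3.
  4 = 1*3 + 1, so a_4 = 1.
  3 = 3*1 + 0, so a_5 = 3.
so x = [1; 1, 2, 3, 1, 3].
Convergents (p_i = a_i*p_{i-1} + p_{i-2}, q_i = a_i*q_{i-1} + q_{i-2} with p_{-2}=0, p_{-1}=1, q_{-2}=1, q_{-1}=0), until the denominator exceeds 13:
  i=0: a_0=1, p_0 = 1*1 + 0 = 1, q_0 = 1*0 + 1 = 1.
  i=1: a_1=1, p_1 = 1*1 + 1 = 2, q_1 = 1*1 + 0 = 1.
  i=2: a_2=2, p_2 = 2*2 + 1 = 5, q_2 = 2*1 + 1 = 3.
  i=3: a_3=3, p_3 = 3*5 + 2 = 17, q_3 = 3*3 + 1 = 10.
  i=4: a_4=1, p_4 = 1*17 + 5 = 22, q_4 = 1*10 + 3 = 13.
  i=5: a_5=3, p_5 = 3*22 + 17 = 83, q_5 = 3*13 + 10 = 49.
q_5 = 49 > 13, so the last convergent with denominator <= 13 is p_4/q_4 = 22/13.
The closest fraction with denominator <= 13 is either p_4/q_4 or the intermediate fraction (k*p_4 + p_3)/(k*q_4 + q_3) with the largest k >= 1 whose denominator stays <= 13; these approach x as k grows, and every other convergent or intermediate fraction in range is farther away.
Largest k: floor((13 - q_3)/q_4) = floor((13 - 10)/13) = 0.
Since k = 0, no intermediate fraction beyond p_4/q_4 has denominator <= 13, so the convergent 22/13 is the closest (its error is |83*13 - 22*49|/(49*13) = 1/637).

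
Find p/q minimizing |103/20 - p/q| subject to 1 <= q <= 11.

Expand x = 103/20 as a continued fraction with the Euclidean algorithm:
  103 = 5*20 + 3, so a_0 = 5.
  20 = 6*3 + 2, so a_1 = 6.
  3 = 1*2 + 1, so a_2 = 1.
  2 = 2*1 + 0, so a_3 = 2.
so x = [5; 6, 1, 2].
Convergents (p_i = a_i*p_{i-1} + p_{i-2}, q_i = a_i*q_{i-1} + q_{i-2} with p_{-2}=0, p_{-1}=1, q_{-2}=1, q_{-1}=0), until the denominator exceeds 11:
  i=0: a_0=5, p_0 = 5*1 + 0 = 5, q_0 = 5*0 + 1 = 1.
  i=1: a_1=6, p_1 = 6*5 + 1 = 31, q_1 = 6*1 + 0 = 6.
  i=2: a_2=1, p_2 = 1*31 + 5 = 36, q_2 = 1*6 + 1 = 7.
  i=3: a_3=2, p_3 = 2*36 + 31 = 103, q_3 = 2*7 + 6 = 20.
q_3 = 20 > 11, so the last convergent with denominator <= 11 is p_2/q_2 = 36/7.
The closest fraction with denominator <= 11 is either p_2/q_2 or the intermediate fraction (k*p_2 + p_1)/(k*q_2 + q_1) with the largest k >= 1 whose denominator stays <= 11; these approach x as k grows, and every other convergent or intermediate fraction in range is farther away.
Largest k: floor((11 - q_1)/q_2) = floor((11 - 6)/7) = 0.
Since k = 0, no intermediate fraction beyond p_2/q_2 has denominator <= 11, so the convergent 36/7 is the closest (its error is |103*7 - 36*20|/(20*7) = 1/140).

36/7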